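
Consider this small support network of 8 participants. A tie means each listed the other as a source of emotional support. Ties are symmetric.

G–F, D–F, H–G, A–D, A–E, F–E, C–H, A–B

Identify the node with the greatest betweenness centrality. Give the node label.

F

Unnormalized betweenness of each node: A:13/2, B:0, C:0, D:4, E:4, F:25/2, G:10, H:6.
F has the largest value, 25/2, making it the main broker — the node through which the most shortest paths run.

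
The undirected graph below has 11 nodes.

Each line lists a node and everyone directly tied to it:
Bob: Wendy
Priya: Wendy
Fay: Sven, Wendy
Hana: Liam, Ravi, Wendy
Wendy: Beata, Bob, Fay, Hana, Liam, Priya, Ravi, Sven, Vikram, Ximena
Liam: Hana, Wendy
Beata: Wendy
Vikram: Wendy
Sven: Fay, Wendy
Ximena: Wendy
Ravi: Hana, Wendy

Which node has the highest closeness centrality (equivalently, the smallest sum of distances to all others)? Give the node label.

Farness (sum of distances to all others) for each node — Beata:19, Bob:19, Fay:18, Hana:17, Liam:18, Priya:19, Ravi:18, Sven:18, Vikram:19, Wendy:10, Ximena:19.
The smallest farness is 10, for Wendy, so Wendy has the highest closeness.

Wendy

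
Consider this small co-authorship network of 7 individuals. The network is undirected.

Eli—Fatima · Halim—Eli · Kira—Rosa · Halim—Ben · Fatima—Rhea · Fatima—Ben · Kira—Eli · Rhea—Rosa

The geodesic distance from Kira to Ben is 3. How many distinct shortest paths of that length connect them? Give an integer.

The shortest distance is 3. The length-3 paths are: Kira–Eli–Halim–Ben; Kira–Eli–Fatima–Ben.
That gives 2 distinct shortest paths.

2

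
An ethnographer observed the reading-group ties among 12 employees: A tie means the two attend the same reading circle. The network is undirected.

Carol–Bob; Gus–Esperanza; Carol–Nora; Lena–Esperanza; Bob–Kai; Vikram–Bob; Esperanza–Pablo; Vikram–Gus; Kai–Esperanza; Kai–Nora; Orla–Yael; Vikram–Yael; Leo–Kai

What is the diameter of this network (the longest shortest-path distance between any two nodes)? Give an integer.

5

Eccentricity of each node (its greatest distance to any other): Bob:3, Carol:4, Esperanza:4, Gus:3, Kai:4, Lena:5, Leo:5, Nora:5, Orla:5, Pablo:5, Vikram:3, Yael:4.
The maximum eccentricity is 5, realized for instance by the pair Orla–Pablo via Orla – Yael – Vikram – Gus – Esperanza – Pablo. So the diameter is 5.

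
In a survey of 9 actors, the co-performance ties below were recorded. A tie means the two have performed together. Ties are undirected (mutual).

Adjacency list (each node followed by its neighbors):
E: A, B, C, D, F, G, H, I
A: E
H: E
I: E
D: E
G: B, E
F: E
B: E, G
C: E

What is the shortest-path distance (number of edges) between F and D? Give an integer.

2

One shortest route is F – E – D, which uses 2 edges, and F and D are not directly tied, so nothing shorter exists. So d(F,D) = 2.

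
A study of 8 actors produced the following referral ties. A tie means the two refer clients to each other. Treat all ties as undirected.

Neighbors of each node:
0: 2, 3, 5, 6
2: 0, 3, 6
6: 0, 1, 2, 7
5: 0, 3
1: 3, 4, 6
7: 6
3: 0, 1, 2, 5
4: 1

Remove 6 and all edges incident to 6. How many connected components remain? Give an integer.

Without 6, the remaining ties split the others into: {7}; {0, 1, 2, 3, 4, 5}.
That's 2 separate components.

2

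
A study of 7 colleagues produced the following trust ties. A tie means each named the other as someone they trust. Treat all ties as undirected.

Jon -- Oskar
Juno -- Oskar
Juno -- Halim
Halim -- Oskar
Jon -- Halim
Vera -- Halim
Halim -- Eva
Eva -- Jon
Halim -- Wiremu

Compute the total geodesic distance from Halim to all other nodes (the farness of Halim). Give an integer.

6

Distances from Halim: Eva:1, Jon:1, Juno:1, Oskar:1, Vera:1, Wiremu:1.
Sum = 1 + 1 + 1 + 1 + 1 + 1 = 6.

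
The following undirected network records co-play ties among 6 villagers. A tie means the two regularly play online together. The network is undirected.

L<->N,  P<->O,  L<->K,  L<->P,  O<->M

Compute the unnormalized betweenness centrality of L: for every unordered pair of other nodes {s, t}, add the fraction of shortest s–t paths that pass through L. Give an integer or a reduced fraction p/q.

Pairs whose geodesics pass through L — K–O: 1; K–N: 1; K–P: 1; K–M: 1; O–N: 1; N–P: 1; N–M: 1.
All other pairs contribute 0.
Summing the contributions gives betweenness(L) = 7.

7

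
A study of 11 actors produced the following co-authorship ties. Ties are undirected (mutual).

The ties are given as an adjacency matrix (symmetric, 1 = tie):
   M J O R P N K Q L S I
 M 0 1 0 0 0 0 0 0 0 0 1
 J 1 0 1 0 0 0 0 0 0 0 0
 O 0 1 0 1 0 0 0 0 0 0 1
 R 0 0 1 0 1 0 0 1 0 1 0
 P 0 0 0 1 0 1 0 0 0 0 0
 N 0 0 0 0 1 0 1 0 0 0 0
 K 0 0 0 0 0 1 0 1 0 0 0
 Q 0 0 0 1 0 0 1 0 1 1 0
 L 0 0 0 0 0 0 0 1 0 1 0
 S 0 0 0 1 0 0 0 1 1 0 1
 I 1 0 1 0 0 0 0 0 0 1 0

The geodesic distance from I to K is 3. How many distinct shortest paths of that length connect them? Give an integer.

1

The shortest distance is 3, and the only length-3 path is I–S–Q–K. So there is exactly 1 shortest path.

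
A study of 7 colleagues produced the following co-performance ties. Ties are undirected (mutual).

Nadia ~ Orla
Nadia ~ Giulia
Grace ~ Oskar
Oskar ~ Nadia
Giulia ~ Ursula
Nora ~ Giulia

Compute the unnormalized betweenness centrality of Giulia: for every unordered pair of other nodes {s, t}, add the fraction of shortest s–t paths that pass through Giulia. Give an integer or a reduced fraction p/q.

9

Pairs whose geodesics pass through Giulia — Nadia–Nora: 1; Nadia–Ursula: 1; Orla–Nora: 1; Orla–Ursula: 1; Oskar–Nora: 1; Oskar–Ursula: 1; Nora–Grace: 1; Nora–Ursula: 1; Grace–Ursula: 1.
All other pairs contribute 0.
Summing the contributions gives betweenness(Giulia) = 9.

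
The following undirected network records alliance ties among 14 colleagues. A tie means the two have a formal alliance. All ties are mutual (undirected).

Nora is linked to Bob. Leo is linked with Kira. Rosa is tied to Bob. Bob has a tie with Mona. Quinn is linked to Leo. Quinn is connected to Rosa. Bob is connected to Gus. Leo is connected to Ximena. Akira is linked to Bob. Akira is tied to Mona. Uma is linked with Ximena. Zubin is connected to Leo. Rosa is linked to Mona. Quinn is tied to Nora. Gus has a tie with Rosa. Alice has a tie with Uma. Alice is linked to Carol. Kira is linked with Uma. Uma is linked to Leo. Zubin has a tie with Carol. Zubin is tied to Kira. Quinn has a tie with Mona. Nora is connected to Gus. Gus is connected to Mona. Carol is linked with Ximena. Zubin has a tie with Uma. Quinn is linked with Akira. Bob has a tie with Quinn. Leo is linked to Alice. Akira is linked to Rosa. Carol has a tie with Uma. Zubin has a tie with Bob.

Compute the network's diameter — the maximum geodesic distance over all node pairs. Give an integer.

4

Eccentricity of each node (its greatest distance to any other): Akira:3, Alice:4, Bob:3, Carol:3, Gus:4, Kira:3, Leo:3, Mona:3, Nora:3, Quinn:3, Rosa:3, Uma:3, Ximena:4, Zubin:2.
The maximum eccentricity is 4, realized for instance by the pair Ximena–Gus via Ximena – Carol – Zubin – Bob – Gus. So the diameter is 4.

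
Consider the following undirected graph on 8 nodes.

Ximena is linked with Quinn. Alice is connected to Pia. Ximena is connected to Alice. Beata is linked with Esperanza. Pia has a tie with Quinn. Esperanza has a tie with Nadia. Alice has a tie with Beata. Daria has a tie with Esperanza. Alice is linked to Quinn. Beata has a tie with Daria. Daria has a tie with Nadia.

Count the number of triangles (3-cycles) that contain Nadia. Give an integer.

Nadia's neighbors: Daria and Esperanza.
Neighbor pairs that are themselves tied: Nadia–Daria–Esperanza. Each forms one triangle with Nadia, for 1 in total.

1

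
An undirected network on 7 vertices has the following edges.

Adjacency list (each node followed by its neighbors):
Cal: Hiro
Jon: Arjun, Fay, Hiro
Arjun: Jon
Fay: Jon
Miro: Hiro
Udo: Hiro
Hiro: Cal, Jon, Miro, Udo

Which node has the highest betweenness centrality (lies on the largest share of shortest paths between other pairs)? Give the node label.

Unnormalized betweenness of each node: Arjun:0, Cal:0, Fay:0, Hiro:12, Jon:9, Miro:0, Udo:0.
Hiro has the largest value, 12, making it the main broker — the node through which the most shortest paths run.

Hiro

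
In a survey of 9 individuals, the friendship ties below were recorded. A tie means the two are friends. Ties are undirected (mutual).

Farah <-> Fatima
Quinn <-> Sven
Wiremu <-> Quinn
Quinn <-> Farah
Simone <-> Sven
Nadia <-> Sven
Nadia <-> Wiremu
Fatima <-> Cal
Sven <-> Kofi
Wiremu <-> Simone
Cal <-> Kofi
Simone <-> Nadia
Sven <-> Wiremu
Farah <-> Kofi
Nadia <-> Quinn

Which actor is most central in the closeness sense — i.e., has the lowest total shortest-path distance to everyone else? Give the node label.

Sven

Farness (sum of distances to all others) for each node — Cal:18, Farah:14, Fatima:19, Kofi:13, Nadia:14, Quinn:13, Simone:17, Sven:12, Wiremu:14.
The smallest farness is 12, for Sven, so Sven has the highest closeness.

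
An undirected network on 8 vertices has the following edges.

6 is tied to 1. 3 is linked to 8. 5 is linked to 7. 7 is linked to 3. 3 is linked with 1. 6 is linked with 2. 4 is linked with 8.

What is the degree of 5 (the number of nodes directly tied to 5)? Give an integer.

5 is directly tied to 7. That is 1 neighbor, so the degree of 5 is 1.

1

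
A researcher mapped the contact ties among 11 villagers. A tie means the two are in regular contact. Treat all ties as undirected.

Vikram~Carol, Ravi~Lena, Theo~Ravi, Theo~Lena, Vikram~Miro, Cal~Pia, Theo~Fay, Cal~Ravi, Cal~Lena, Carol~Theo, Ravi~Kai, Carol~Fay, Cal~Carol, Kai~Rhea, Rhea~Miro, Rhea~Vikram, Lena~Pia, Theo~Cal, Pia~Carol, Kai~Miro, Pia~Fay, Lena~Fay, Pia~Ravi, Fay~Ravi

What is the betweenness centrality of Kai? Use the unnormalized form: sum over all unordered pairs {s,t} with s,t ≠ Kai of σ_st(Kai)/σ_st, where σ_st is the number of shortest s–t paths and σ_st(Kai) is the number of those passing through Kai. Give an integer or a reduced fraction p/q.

25/3

Pairs whose geodesics pass through Kai — Vikram–Ravi: 2/6; Miro–Theo: 1/2; Miro–Cal: 1/2; Miro–Ravi: 1; Miro–Fay: 1/2; Miro–Pia: 1/2; Miro–Lena: 1; Rhea–Theo: 1/2; Rhea–Cal: 1/2; Rhea–Ravi: 1; Rhea–Fay: 1/2; Rhea–Pia: 1/2; Rhea–Lena: 1.
All other pairs contribute 0.
Summing the contributions gives betweenness(Kai) = 25/3.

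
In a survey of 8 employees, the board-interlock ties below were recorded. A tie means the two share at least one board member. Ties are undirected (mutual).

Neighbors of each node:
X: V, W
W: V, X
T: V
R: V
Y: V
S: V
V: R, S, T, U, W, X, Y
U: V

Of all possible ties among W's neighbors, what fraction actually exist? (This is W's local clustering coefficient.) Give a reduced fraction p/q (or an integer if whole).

1

W's neighbors: V and X (k = 2).
Possible neighbor pairs: C(2,2) = 1. Edges among them: V–X → e = 1.
Clustering(W) = 1/1.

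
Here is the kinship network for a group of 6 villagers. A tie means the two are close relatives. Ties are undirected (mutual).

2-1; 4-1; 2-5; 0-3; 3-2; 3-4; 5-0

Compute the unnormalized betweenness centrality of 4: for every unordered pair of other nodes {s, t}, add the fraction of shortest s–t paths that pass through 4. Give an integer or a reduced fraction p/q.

Pairs whose geodesics pass through 4 — 3–1: 1/2; 1–0: 1/3.
All other pairs contribute 0.
Summing the contributions gives betweenness(4) = 5/6.

5/6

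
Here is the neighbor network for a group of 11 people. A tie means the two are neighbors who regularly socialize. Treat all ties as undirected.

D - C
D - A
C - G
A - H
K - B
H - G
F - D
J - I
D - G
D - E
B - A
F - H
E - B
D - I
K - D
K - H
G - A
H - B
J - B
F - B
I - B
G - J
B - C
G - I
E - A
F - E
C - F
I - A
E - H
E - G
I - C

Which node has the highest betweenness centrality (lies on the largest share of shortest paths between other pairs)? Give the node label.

B

Unnormalized betweenness of each node: A:67/60, B:23/3, C:11/12, D:49/12, E:31/30, F:19/20, G:227/60, H:13/6, I:7/4, J:1/6, K:11/30.
B has the largest value, 23/3, making it the main broker — the node through which the most shortest paths run.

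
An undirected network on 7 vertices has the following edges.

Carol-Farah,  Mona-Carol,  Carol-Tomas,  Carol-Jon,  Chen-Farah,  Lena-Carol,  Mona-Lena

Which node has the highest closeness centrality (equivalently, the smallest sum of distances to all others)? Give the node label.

Farness (sum of distances to all others) for each node — Carol:7, Chen:15, Farah:10, Jon:12, Lena:11, Mona:11, Tomas:12.
The smallest farness is 7, for Carol, so Carol has the highest closeness.

Carol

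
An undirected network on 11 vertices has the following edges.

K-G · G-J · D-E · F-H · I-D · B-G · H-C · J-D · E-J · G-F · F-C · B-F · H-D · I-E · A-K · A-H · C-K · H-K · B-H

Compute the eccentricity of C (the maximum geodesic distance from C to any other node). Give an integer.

Distances from C: A:2, B:2, D:2, E:3, F:1, G:2, H:1, I:3, J:3, K:1.
The largest is 3 (to J, I, and E), so the eccentricity of C is 3.

3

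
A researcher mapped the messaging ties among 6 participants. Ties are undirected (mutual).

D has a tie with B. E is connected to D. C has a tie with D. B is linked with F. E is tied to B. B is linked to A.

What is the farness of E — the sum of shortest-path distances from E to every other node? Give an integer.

Distances from E: A:2, B:1, C:2, D:1, F:2.
Sum = 2 + 1 + 2 + 1 + 2 = 8.

8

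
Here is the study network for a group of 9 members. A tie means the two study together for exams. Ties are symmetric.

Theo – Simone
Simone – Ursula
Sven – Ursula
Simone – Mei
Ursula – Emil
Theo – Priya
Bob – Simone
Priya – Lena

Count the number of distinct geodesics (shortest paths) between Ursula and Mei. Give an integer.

1

The shortest distance is 2, and the only length-2 path is Ursula–Simone–Mei. So there is exactly 1 shortest path.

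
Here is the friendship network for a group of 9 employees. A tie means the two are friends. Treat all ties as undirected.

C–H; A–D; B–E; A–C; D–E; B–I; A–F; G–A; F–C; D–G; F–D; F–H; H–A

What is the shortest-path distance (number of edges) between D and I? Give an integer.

One shortest route is D – E – B – I, which uses 3 edges, and at distance 2 from D we only reach {B, C, H}, which does not include I. So d(D,I) = 3.

3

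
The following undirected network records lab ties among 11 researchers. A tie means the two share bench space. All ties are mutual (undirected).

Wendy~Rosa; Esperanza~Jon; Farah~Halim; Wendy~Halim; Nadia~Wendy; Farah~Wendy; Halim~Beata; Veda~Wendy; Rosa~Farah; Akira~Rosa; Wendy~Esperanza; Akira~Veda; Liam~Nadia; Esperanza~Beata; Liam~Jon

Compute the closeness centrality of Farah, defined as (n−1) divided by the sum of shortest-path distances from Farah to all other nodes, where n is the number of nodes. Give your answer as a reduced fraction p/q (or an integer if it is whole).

10/19

Distances from Farah: Akira:2, Beata:2, Esperanza:2, Halim:1, Jon:3, Liam:3, Nadia:2, Rosa:1, Veda:2, Wendy:1. Sum = 19.
n = 11, so closeness = 10/19.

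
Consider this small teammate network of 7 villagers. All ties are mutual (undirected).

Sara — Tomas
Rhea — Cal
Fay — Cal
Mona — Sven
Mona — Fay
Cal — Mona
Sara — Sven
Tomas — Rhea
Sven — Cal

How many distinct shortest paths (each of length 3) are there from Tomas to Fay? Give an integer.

The shortest distance is 3, and the only length-3 path is Tomas–Rhea–Cal–Fay. So there is exactly 1 shortest path.

1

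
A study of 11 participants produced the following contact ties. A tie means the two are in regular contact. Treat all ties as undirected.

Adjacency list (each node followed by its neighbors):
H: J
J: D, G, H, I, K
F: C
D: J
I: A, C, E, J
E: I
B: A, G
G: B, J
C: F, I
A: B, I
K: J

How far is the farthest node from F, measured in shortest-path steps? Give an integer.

Distances from F: A:3, B:4, C:1, D:4, E:3, G:4, H:4, I:2, J:3, K:4.
The largest is 4 (to G, K, H, D, and B), so the eccentricity of F is 4.

4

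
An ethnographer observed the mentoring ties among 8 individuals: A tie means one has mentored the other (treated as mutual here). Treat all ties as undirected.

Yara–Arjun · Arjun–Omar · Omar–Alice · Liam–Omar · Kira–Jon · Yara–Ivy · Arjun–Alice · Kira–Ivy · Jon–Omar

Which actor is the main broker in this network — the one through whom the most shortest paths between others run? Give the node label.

Unnormalized betweenness of each node: Alice:0, Arjun:11/2, Ivy:2, Jon:9/2, Kira:5/2, Liam:0, Omar:10, Yara:7/2.
Omar has the largest value, 10, making it the main broker — the node through which the most shortest paths run.

Omar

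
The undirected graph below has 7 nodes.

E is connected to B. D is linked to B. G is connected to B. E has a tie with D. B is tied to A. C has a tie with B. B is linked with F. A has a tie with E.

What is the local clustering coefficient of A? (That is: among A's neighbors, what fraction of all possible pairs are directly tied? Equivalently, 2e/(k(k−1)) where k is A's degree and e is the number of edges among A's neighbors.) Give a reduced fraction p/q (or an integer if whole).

1

A's neighbors: B and E (k = 2).
Possible neighbor pairs: C(2,2) = 1. Edges among them: B–E → e = 1.
Clustering(A) = 1/1.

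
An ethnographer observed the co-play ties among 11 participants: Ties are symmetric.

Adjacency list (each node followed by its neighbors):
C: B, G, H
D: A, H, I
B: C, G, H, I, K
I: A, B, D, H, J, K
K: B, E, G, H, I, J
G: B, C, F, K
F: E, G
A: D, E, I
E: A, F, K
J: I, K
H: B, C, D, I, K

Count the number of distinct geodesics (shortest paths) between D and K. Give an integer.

The shortest distance is 2. The length-2 paths are: D–H–K; D–I–K.
That gives 2 distinct shortest paths.

2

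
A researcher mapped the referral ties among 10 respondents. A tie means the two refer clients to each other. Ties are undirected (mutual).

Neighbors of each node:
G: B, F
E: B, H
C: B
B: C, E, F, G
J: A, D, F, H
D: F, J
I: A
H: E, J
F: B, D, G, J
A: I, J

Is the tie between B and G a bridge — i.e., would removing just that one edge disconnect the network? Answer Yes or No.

No

Even without that edge, B still reaches G via B – F – G, so the network stays connected. Not a bridge.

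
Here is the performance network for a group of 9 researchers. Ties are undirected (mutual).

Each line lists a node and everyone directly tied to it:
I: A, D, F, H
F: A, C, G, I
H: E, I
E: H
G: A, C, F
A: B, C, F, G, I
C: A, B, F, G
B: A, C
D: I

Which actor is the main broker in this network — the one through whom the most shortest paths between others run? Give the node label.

I

Unnormalized betweenness of each node: A:9, B:0, C:1, D:0, E:0, F:4, G:0, H:7, I:17.
I has the largest value, 17, making it the main broker — the node through which the most shortest paths run.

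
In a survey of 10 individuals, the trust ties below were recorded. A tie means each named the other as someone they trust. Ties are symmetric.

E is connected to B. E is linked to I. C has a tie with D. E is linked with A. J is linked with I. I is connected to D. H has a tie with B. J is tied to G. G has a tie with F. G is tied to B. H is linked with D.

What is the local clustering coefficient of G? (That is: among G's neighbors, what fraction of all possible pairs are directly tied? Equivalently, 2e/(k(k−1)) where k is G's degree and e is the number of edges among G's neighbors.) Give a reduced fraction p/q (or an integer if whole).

G's neighbors: B, F, and J (k = 3).
Possible neighbor pairs: C(3,2) = 3. Edges among them: none → e = 0.
Clustering(G) = 0/3 = 0.

0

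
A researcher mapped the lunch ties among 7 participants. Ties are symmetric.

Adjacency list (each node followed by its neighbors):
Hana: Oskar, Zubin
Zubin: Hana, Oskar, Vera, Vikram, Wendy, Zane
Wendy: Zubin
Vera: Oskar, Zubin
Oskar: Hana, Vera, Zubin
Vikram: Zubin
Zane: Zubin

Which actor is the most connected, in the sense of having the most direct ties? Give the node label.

Degrees — Hana:2, Oskar:3, Vera:2, Vikram:1, Wendy:1, Zane:1, Zubin:6.
The maximum is 6, attained only by Zubin.

Zubin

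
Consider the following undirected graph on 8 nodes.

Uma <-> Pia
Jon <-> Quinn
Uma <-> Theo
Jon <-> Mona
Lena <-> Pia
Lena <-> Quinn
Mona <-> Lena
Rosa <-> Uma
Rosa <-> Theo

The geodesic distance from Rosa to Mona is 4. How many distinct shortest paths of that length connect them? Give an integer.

The shortest distance is 4, and the only length-4 path is Rosa–Uma–Pia–Lena–Mona. So there is exactly 1 shortest path.

1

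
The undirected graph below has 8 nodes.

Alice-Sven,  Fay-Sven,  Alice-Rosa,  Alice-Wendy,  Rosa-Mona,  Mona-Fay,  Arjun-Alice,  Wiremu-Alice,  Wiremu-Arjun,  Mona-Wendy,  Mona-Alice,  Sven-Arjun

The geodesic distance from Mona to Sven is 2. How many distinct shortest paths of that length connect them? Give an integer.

2

The shortest distance is 2. The length-2 paths are: Mona–Alice–Sven; Mona–Fay–Sven.
That gives 2 distinct shortest paths.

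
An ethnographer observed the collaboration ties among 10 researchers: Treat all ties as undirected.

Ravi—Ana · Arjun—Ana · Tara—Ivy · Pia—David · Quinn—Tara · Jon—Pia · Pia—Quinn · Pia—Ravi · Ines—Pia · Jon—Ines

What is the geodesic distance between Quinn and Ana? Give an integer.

One shortest route is Quinn – Pia – Ravi – Ana, which uses 3 edges, and at distance 2 from Quinn we only reach {David, Ines, Ivy, Jon, Ravi}, which does not include Ana. So d(Quinn,Ana) = 3.

3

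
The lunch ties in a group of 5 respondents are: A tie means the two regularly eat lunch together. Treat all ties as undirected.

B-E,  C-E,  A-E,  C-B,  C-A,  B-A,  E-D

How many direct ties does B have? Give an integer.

B is directly tied to A, C, and E. That is 3 neighbors, so the degree of B is 3.

3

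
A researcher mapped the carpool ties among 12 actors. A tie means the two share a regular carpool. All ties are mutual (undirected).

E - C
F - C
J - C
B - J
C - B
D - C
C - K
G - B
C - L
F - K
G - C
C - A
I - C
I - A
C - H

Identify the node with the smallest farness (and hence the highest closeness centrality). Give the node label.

Farness (sum of distances to all others) for each node — A:20, B:19, C:11, D:21, E:21, F:20, G:20, H:21, I:20, J:20, K:20, L:21.
The smallest farness is 11, for C, so C has the highest closeness.

C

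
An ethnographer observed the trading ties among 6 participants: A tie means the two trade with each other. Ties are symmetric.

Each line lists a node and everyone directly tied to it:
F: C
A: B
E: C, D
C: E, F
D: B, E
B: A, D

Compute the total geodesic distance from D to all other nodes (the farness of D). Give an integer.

Distances from D: A:2, B:1, C:2, E:1, F:3.
Sum = 2 + 1 + 2 + 1 + 3 = 9.

9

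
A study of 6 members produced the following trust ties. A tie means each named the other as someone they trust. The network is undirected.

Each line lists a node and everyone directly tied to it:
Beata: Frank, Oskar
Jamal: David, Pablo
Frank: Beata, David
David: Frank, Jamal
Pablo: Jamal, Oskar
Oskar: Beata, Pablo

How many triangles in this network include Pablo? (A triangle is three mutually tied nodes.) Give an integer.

0

Pablo's neighbors are Jamal and Oskar, but none of them are tied to each other, so no triangle contains Pablo.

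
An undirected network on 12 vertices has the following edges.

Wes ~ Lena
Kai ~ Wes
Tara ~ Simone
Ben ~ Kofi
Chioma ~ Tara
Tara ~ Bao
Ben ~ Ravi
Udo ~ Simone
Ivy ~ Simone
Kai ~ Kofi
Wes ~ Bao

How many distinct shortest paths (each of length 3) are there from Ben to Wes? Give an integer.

1

The shortest distance is 3, and the only length-3 path is Ben–Kofi–Kai–Wes. So there is exactly 1 shortest path.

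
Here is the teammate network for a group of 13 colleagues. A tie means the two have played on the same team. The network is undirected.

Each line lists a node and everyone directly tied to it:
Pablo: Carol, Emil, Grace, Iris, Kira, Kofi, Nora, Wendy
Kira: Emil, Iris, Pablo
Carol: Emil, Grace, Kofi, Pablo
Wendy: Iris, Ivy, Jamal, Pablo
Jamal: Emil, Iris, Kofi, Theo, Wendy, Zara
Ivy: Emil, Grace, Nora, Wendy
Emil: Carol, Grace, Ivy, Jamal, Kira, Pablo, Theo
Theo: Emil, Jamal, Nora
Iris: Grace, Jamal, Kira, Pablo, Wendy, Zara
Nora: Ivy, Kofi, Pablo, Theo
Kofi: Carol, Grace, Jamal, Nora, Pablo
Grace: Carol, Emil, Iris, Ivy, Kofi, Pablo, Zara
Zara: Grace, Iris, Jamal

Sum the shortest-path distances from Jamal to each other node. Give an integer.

Distances from Jamal: Carol:2, Emil:1, Grace:2, Iris:1, Ivy:2, Kira:2, Kofi:1, Nora:2, Pablo:2, Theo:1, Wendy:1, Zara:1.
Sum = 2 + 1 + 2 + 1 + 2 + 2 + 1 + 2 + 2 + 1 + 1 + 1 = 18.

18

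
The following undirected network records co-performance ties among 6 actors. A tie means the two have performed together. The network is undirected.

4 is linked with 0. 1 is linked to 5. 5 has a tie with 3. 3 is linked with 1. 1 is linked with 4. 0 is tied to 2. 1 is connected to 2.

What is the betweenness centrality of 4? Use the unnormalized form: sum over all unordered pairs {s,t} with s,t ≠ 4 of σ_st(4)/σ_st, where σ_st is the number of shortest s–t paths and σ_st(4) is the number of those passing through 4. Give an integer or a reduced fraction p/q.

3/2

Pairs whose geodesics pass through 4 — 0–1: 1/2; 0–5: 1/2; 0–3: 1/2.
All other pairs contribute 0.
Summing the contributions gives betweenness(4) = 3/2.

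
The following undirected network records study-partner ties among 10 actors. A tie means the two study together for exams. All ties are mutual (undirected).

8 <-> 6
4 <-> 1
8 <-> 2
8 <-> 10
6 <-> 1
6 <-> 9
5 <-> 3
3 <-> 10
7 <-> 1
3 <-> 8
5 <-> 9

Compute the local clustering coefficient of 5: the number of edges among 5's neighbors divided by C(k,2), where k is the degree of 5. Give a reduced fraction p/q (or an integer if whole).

5's neighbors: 3 and 9 (k = 2).
Possible neighbor pairs: C(2,2) = 1. Edges among them: none → e = 0.
Clustering(5) = 0/1.

0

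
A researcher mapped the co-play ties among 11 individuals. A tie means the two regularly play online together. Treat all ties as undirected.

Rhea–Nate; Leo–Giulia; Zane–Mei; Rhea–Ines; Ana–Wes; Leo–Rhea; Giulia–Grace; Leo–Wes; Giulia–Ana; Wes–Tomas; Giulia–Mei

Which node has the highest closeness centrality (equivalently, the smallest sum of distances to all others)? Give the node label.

Farness (sum of distances to all others) for each node — Ana:24, Giulia:19, Grace:28, Ines:32, Leo:18, Mei:26, Nate:32, Rhea:23, Tomas:32, Wes:23, Zane:35.
The smallest farness is 18, for Leo, so Leo has the highest closeness.

Leo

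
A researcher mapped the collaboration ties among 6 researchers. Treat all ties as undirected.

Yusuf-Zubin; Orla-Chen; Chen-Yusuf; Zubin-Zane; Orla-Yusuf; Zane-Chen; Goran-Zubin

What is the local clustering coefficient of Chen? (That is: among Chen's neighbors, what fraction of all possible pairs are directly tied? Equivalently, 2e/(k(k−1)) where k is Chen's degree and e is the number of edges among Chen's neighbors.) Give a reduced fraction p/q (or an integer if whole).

1/3

Chen's neighbors: Orla, Yusuf, and Zane (k = 3).
Possible neighbor pairs: C(3,2) = 3. Edges among them: Orla–Yusuf → e = 1.
Clustering(Chen) = 1/3.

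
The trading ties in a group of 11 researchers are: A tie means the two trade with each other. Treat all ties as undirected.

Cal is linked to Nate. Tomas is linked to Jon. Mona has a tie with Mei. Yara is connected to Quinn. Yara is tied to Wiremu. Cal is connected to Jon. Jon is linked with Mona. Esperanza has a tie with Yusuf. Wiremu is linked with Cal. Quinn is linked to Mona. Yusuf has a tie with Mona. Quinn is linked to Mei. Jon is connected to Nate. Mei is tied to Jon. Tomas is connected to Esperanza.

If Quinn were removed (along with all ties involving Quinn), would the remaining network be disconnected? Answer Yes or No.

No

Even without Quinn, every remaining node can still reach every other (the residual graph is connected), so Quinn is not a cut vertex.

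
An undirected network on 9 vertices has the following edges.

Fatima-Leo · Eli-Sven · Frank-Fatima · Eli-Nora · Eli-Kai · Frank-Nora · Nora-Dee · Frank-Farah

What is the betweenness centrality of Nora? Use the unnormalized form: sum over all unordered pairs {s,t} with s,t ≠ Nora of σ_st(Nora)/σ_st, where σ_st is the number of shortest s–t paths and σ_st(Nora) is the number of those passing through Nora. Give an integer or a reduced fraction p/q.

19

Pairs whose geodesics pass through Nora — Dee–Eli: 1; Dee–Fatima: 1; Dee–Farah: 1; Dee–Sven: 1; Dee–Kai: 1; Dee–Frank: 1; Dee–Leo: 1; Eli–Fatima: 1; Eli–Farah: 1; Eli–Frank: 1; Eli–Leo: 1; Fatima–Sven: 1; Fatima–Kai: 1; Farah–Sven: 1 … (+5 more pairs).
All other pairs contribute 0.
Summing the contributions gives betweenness(Nora) = 19.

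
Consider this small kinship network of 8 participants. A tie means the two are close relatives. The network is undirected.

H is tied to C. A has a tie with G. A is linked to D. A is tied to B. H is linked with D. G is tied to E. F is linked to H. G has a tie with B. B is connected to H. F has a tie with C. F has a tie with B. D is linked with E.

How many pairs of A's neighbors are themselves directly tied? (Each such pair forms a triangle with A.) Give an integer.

A's neighbors: B, D, and G.
Neighbor pairs that are themselves tied: A–B–G. Each forms one triangle with A, for 1 in total.

1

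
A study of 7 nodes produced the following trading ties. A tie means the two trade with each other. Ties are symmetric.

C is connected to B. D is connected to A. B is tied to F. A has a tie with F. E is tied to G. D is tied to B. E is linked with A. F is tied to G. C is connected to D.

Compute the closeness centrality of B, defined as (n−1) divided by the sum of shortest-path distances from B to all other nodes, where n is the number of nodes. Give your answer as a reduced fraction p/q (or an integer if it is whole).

Distances from B: A:2, C:1, D:1, E:3, F:1, G:2. Sum = 10.
n = 7, so closeness = 6/10 = 3/5.

3/5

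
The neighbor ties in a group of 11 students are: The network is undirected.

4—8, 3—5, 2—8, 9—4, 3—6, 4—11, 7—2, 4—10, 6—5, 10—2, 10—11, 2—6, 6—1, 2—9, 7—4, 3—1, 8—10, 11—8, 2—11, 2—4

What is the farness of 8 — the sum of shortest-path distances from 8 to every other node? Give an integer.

Distances from 8: 1:3, 2:1, 3:3, 4:1, 5:3, 6:2, 7:2, 9:2, 10:1, 11:1.
Sum = 3 + 1 + 3 + 1 + 3 + 2 + 2 + 2 + 1 + 1 = 19.

19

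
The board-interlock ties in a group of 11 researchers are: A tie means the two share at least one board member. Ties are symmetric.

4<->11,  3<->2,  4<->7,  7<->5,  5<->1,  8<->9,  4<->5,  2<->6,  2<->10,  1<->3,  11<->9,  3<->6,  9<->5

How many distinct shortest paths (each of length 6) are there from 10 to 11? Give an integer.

2

The shortest distance is 6. The length-6 paths are: 10–2–3–1–5–4–11; 10–2–3–1–5–9–11.
That gives 2 distinct shortest paths.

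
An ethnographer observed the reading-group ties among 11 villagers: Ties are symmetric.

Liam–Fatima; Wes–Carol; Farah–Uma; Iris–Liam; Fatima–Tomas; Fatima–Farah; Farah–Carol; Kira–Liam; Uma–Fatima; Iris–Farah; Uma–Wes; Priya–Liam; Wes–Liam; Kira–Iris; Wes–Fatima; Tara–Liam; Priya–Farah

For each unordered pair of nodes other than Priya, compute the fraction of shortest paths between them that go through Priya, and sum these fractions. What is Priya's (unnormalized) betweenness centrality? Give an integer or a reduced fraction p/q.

Pairs whose geodesics pass through Priya — Farah–Liam: 1/3; Farah–Tara: 1/3.
All other pairs contribute 0.
Summing the contributions gives betweenness(Priya) = 2/3.

2/3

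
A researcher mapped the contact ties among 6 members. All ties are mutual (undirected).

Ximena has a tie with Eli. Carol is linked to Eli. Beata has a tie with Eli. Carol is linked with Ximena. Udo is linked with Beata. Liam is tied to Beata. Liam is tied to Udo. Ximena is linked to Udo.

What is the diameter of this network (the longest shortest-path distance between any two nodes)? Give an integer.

Eccentricity of each node (its greatest distance to any other): Beata:2, Carol:3, Eli:2, Liam:3, Udo:2, Ximena:2.
The maximum eccentricity is 3, realized for instance by the pair Carol–Liam via Carol – Ximena – Udo – Liam. So the diameter is 3.

3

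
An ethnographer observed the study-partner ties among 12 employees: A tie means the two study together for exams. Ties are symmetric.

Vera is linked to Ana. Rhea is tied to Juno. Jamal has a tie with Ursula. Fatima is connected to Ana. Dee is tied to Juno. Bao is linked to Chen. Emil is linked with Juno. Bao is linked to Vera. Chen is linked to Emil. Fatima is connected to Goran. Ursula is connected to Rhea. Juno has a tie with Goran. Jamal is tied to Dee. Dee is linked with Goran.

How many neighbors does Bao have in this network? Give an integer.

Bao is directly tied to Chen and Vera. That is 2 neighbors, so the degree of Bao is 2.

2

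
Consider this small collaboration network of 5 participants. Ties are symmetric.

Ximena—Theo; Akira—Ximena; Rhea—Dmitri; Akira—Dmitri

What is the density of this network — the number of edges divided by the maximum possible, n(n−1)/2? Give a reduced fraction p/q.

2/5

There are 4 edges and 5 nodes, so the maximum possible is C(5,2) = 10.
Density = 4/10 = 2/5.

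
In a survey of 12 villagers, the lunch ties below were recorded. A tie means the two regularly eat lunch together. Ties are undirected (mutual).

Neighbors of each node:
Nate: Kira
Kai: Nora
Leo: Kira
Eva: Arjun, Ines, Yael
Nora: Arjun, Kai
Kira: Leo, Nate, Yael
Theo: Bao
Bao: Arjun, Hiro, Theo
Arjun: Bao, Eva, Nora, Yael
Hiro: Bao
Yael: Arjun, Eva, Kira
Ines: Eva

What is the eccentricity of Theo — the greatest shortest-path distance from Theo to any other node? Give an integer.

5

Distances from Theo: Arjun:2, Bao:1, Eva:3, Hiro:2, Ines:4, Kai:4, Kira:4, Leo:5, Nate:5, Nora:3, Yael:3.
The largest is 5 (to Leo and Nate), so the eccentricity of Theo is 5.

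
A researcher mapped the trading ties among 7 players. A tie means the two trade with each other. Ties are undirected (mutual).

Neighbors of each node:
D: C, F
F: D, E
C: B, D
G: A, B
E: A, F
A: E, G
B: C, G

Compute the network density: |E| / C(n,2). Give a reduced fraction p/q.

There are 7 edges and 7 nodes, so the maximum possible is C(7,2) = 21.
Density = 7/21 = 1/3.

1/3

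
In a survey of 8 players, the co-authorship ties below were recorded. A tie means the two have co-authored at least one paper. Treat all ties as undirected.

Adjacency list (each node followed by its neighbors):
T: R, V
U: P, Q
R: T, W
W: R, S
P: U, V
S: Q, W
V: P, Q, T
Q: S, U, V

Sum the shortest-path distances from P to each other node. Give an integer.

Distances from P: Q:2, R:3, S:3, T:2, U:1, V:1, W:4.
Sum = 2 + 3 + 3 + 2 + 1 + 1 + 4 = 16.

16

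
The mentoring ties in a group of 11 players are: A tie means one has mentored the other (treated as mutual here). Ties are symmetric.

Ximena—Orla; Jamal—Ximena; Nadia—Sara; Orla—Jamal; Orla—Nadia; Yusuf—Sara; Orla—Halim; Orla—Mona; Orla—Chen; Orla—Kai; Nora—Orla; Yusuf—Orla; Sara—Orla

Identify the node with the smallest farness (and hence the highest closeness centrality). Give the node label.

Farness (sum of distances to all others) for each node — Chen:19, Halim:19, Jamal:18, Kai:19, Mona:19, Nadia:18, Nora:19, Orla:10, Sara:17, Ximena:18, Yusuf:18.
The smallest farness is 10, for Orla, so Orla has the highest closeness.

Orla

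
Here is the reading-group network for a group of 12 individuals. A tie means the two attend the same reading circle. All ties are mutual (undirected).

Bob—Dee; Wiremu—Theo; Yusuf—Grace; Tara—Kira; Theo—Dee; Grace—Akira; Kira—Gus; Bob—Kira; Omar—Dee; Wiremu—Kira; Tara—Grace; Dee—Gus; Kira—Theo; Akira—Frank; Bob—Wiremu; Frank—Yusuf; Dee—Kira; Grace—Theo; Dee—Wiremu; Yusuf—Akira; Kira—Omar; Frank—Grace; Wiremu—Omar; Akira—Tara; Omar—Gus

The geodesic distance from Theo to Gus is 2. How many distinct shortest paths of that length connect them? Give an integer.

The shortest distance is 2. The length-2 paths are: Theo–Dee–Gus; Theo–Kira–Gus.
That gives 2 distinct shortest paths.

2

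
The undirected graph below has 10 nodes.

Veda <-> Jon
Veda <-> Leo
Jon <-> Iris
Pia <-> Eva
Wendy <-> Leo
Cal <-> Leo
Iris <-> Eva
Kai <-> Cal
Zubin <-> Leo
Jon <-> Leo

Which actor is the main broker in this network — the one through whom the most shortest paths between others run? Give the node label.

Unnormalized betweenness of each node: Cal:8, Eva:8, Iris:14, Jon:18, Kai:0, Leo:25, Pia:0, Veda:0, Wendy:0, Zubin:0.
Leo has the largest value, 25, making it the main broker — the node through which the most shortest paths run.

Leo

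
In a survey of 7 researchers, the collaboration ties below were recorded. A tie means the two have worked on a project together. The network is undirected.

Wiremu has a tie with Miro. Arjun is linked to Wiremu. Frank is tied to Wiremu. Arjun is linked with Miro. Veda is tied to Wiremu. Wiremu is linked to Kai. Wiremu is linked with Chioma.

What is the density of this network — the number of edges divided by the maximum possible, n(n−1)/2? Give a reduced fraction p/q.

There are 7 edges and 7 nodes, so the maximum possible is C(7,2) = 21.
Density = 7/21 = 1/3.

1/3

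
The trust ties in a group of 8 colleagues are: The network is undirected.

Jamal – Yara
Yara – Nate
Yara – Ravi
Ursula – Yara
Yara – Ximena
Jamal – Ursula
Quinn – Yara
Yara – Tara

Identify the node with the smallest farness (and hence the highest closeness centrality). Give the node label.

Yara

Farness (sum of distances to all others) for each node — Jamal:12, Nate:13, Quinn:13, Ravi:13, Tara:13, Ursula:12, Ximena:13, Yara:7.
The smallest farness is 7, for Yara, so Yara has the highest closeness.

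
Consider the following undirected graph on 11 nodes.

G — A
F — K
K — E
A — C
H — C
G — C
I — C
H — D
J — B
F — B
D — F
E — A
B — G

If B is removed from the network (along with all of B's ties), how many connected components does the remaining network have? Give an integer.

2

Without B, the remaining ties split the others into: {A, C, D, E, F, G, H, I, K}; {J}.
That's 2 separate components.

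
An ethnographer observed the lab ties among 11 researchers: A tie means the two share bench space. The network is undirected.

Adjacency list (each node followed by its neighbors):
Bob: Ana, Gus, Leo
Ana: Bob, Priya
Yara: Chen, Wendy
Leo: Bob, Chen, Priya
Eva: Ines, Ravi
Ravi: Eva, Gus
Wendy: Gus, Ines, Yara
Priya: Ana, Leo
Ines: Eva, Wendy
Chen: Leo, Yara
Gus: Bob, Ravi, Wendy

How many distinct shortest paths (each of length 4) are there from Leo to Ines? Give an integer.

2

The shortest distance is 4. The length-4 paths are: Leo–Bob–Gus–Wendy–Ines; Leo–Chen–Yara–Wendy–Ines.
That gives 2 distinct shortest paths.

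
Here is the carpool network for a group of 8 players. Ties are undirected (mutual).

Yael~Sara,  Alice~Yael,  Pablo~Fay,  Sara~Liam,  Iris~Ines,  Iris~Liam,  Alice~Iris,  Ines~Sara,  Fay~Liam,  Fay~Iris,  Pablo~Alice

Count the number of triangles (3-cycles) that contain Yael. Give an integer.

0

Yael's neighbors are Alice and Sara, but none of them are tied to each other, so no triangle contains Yael.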